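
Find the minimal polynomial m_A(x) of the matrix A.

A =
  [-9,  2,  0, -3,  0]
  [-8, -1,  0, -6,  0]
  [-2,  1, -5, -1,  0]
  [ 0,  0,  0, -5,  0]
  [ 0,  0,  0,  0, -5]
x^2 + 10*x + 25

The characteristic polynomial is χ_A(x) = (x + 5)^5, so the eigenvalues are known. The minimal polynomial is
  m_A(x) = Π_λ (x − λ)^{k_λ}
where k_λ is the size of the *largest* Jordan block for λ (equivalently, the smallest k with (A − λI)^k v = 0 for every generalised eigenvector v of λ).

  λ = -5: largest Jordan block has size 2, contributing (x + 5)^2

So m_A(x) = (x + 5)^2 = x^2 + 10*x + 25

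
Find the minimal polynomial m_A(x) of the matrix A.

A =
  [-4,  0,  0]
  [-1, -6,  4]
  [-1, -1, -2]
x^3 + 12*x^2 + 48*x + 64

The characteristic polynomial is χ_A(x) = (x + 4)^3, so the eigenvalues are known. The minimal polynomial is
  m_A(x) = Π_λ (x − λ)^{k_λ}
where k_λ is the size of the *largest* Jordan block for λ (equivalently, the smallest k with (A − λI)^k v = 0 for every generalised eigenvector v of λ).

  λ = -4: largest Jordan block has size 3, contributing (x + 4)^3

So m_A(x) = (x + 4)^3 = x^3 + 12*x^2 + 48*x + 64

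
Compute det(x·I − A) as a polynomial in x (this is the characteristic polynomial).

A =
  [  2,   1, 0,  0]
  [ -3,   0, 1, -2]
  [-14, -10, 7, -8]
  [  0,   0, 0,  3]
x^4 - 12*x^3 + 54*x^2 - 108*x + 81

Expanding det(x·I − A) (e.g. by cofactor expansion or by noting that A is similar to its Jordan form J, which has the same characteristic polynomial as A) gives
  χ_A(x) = x^4 - 12*x^3 + 54*x^2 - 108*x + 81
which factors as (x - 3)^4. The eigenvalues (with algebraic multiplicities) are λ = 3 with multiplicity 4.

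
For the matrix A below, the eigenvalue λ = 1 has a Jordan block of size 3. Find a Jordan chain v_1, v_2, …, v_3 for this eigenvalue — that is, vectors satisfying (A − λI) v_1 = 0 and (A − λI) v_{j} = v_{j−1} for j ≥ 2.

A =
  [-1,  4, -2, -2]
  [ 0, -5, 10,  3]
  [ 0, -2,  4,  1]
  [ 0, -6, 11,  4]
A Jordan chain for λ = 1 of length 3:
v_1 = (0, -2, 0, -4)ᵀ
v_2 = (-4, -6, -2, -6)ᵀ
v_3 = (4, 1, 0, 0)ᵀ

Let N = A − (1)·I. We want v_3 with N^3 v_3 = 0 but N^2 v_3 ≠ 0; then v_{j-1} := N · v_j for j = 3, …, 2.

Pick v_3 = (4, 1, 0, 0)ᵀ.
Then v_2 = N · v_3 = (-4, -6, -2, -6)ᵀ.
Then v_1 = N · v_2 = (0, -2, 0, -4)ᵀ.

Sanity check: (A − (1)·I) v_1 = (0, 0, 0, 0)ᵀ = 0. ✓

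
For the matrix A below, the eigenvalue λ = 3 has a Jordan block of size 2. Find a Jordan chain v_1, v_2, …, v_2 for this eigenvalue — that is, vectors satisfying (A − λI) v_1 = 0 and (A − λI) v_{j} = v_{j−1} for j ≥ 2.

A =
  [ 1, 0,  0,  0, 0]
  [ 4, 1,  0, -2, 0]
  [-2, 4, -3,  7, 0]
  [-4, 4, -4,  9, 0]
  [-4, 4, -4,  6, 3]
A Jordan chain for λ = 3 of length 2:
v_1 = (0, -4, 2, 4, 4)ᵀ
v_2 = (0, 2, 1, 0, 0)ᵀ

Let N = A − (3)·I. We want v_2 with N^2 v_2 = 0 but N^1 v_2 ≠ 0; then v_{j-1} := N · v_j for j = 2, …, 2.

Pick v_2 = (0, 2, 1, 0, 0)ᵀ.
Then v_1 = N · v_2 = (0, -4, 2, 4, 4)ᵀ.

Sanity check: (A − (3)·I) v_1 = (0, 0, 0, 0, 0)ᵀ = 0. ✓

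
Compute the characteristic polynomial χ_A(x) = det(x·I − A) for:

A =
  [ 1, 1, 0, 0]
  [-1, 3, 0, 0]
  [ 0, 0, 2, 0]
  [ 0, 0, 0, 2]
x^4 - 8*x^3 + 24*x^2 - 32*x + 16

Expanding det(x·I − A) (e.g. by cofactor expansion or by noting that A is similar to its Jordan form J, which has the same characteristic polynomial as A) gives
  χ_A(x) = x^4 - 8*x^3 + 24*x^2 - 32*x + 16
which factors as (x - 2)^4. The eigenvalues (with algebraic multiplicities) are λ = 2 with multiplicity 4.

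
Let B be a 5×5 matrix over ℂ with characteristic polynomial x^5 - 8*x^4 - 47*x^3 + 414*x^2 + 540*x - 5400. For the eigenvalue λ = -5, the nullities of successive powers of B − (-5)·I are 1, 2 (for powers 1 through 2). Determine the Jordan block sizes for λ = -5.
Block sizes for λ = -5: [2]

From the dimensions of kernels of powers, the number of Jordan blocks of size at least j is d_j − d_{j−1} where d_j = dim ker(N^j) (with d_0 = 0). Computing the differences gives [1, 1].
The number of blocks of size exactly k is (#blocks of size ≥ k) − (#blocks of size ≥ k + 1), so the partition is: 1 block(s) of size 2.
In nonincreasing order the block sizes are [2].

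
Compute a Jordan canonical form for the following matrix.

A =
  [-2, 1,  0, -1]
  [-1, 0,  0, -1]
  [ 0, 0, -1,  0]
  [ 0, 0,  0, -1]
J_2(-1) ⊕ J_1(-1) ⊕ J_1(-1)

The characteristic polynomial is
  det(x·I − A) = x^4 + 4*x^3 + 6*x^2 + 4*x + 1 = (x + 1)^4

Eigenvalues and multiplicities (the geometric multiplicity of λ is n − rank(A − λI), which equals the number of Jordan blocks for λ):
  λ = -1: algebraic multiplicity = 4, geometric multiplicity = 3

Determining the block sizes for each eigenvalue:
  λ = -1: 3 blocks summing to 4 forces exactly one block of size 2 and the rest size 1 → block sizes [2, 1, 1]

Assembling the blocks gives a Jordan form
J =
  [-1,  1,  0,  0]
  [ 0, -1,  0,  0]
  [ 0,  0, -1,  0]
  [ 0,  0,  0, -1]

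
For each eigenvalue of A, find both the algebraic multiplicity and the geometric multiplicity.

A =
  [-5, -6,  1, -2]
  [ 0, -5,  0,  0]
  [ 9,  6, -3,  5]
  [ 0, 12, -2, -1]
λ = -5: alg = 2, geom = 2; λ = -2: alg = 2, geom = 1

Step 1 — factor the characteristic polynomial to read off the algebraic multiplicities:
  χ_A(x) = (x + 2)^2*(x + 5)^2

Step 2 — compute geometric multiplicities via the rank-nullity identity g(λ) = n − rank(A − λI):
  rank(A − (-5)·I) = 2, so dim ker(A − (-5)·I) = n − 2 = 2
  rank(A − (-2)·I) = 3, so dim ker(A − (-2)·I) = n − 3 = 1

Summary:
  λ = -5: algebraic multiplicity = 2, geometric multiplicity = 2
  λ = -2: algebraic multiplicity = 2, geometric multiplicity = 1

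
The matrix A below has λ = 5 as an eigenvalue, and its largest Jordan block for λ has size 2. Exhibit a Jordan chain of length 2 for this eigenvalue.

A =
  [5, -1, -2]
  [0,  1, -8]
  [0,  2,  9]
A Jordan chain for λ = 5 of length 2:
v_1 = (-1, -4, 2)ᵀ
v_2 = (0, 1, 0)ᵀ

Let N = A − (5)·I. We want v_2 with N^2 v_2 = 0 but N^1 v_2 ≠ 0; then v_{j-1} := N · v_j for j = 2, …, 2.

Pick v_2 = (0, 1, 0)ᵀ.
Then v_1 = N · v_2 = (-1, -4, 2)ᵀ.

Sanity check: (A − (5)·I) v_1 = (0, 0, 0)ᵀ = 0. ✓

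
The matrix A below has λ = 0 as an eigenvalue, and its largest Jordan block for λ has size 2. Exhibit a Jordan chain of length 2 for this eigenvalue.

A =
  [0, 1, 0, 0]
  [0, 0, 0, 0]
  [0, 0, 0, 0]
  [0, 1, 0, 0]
A Jordan chain for λ = 0 of length 2:
v_1 = (1, 0, 0, 1)ᵀ
v_2 = (0, 1, 0, 0)ᵀ

Let N = A − (0)·I. We want v_2 with N^2 v_2 = 0 but N^1 v_2 ≠ 0; then v_{j-1} := N · v_j for j = 2, …, 2.

Pick v_2 = (0, 1, 0, 0)ᵀ.
Then v_1 = N · v_2 = (1, 0, 0, 1)ᵀ.

Sanity check: (A − (0)·I) v_1 = (0, 0, 0, 0)ᵀ = 0. ✓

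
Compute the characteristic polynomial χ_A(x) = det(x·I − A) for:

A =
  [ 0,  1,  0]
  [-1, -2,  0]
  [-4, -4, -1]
x^3 + 3*x^2 + 3*x + 1

Expanding det(x·I − A) (e.g. by cofactor expansion or by noting that A is similar to its Jordan form J, which has the same characteristic polynomial as A) gives
  χ_A(x) = x^3 + 3*x^2 + 3*x + 1
which factors as (x + 1)^3. The eigenvalues (with algebraic multiplicities) are λ = -1 with multiplicity 3.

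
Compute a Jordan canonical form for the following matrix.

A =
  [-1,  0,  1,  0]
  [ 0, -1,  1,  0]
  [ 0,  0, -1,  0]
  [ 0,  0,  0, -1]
J_2(-1) ⊕ J_1(-1) ⊕ J_1(-1)

The characteristic polynomial is
  det(x·I − A) = x^4 + 4*x^3 + 6*x^2 + 4*x + 1 = (x + 1)^4

Eigenvalues and multiplicities (the geometric multiplicity of λ is n − rank(A − λI), which equals the number of Jordan blocks for λ):
  λ = -1: algebraic multiplicity = 4, geometric multiplicity = 3

Determining the block sizes for each eigenvalue:
  λ = -1: 3 blocks summing to 4 forces exactly one block of size 2 and the rest size 1 → block sizes [2, 1, 1]

Assembling the blocks gives a Jordan form
J =
  [-1,  1,  0,  0]
  [ 0, -1,  0,  0]
  [ 0,  0, -1,  0]
  [ 0,  0,  0, -1]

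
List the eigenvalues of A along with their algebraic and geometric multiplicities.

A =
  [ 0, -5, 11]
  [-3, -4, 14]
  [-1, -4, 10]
λ = 2: alg = 3, geom = 1

Step 1 — factor the characteristic polynomial to read off the algebraic multiplicities:
  χ_A(x) = (x - 2)^3

Step 2 — compute geometric multiplicities via the rank-nullity identity g(λ) = n − rank(A − λI):
  rank(A − (2)·I) = 2, so dim ker(A − (2)·I) = n − 2 = 1

Summary:
  λ = 2: algebraic multiplicity = 3, geometric multiplicity = 1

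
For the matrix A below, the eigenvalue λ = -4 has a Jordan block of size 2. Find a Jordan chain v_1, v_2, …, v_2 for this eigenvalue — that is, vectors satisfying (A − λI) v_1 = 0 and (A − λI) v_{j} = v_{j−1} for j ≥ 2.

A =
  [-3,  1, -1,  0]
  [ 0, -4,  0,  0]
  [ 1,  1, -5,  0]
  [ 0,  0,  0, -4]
A Jordan chain for λ = -4 of length 2:
v_1 = (1, 0, 1, 0)ᵀ
v_2 = (1, 0, 0, 0)ᵀ

Let N = A − (-4)·I. We want v_2 with N^2 v_2 = 0 but N^1 v_2 ≠ 0; then v_{j-1} := N · v_j for j = 2, …, 2.

Pick v_2 = (1, 0, 0, 0)ᵀ.
Then v_1 = N · v_2 = (1, 0, 1, 0)ᵀ.

Sanity check: (A − (-4)·I) v_1 = (0, 0, 0, 0)ᵀ = 0. ✓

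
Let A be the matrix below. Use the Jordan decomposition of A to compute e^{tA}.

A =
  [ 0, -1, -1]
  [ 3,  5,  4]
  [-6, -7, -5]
e^{tA} =
  [3*t^2/2 + 1, t^2 - t, t^2/2 - t]
  [-9*t^2/2 + 3*t, -3*t^2 + 5*t + 1, -3*t^2/2 + 4*t]
  [9*t^2/2 - 6*t, 3*t^2 - 7*t, 3*t^2/2 - 5*t + 1]

Strategy: write A = P · J · P⁻¹ where J is a Jordan canonical form, so e^{tA} = P · e^{tJ} · P⁻¹, and e^{tJ} can be computed block-by-block.

A has Jordan form
J =
  [0, 1, 0]
  [0, 0, 1]
  [0, 0, 0]
(up to reordering of blocks).

Per-block formulas:
  For a 3×3 Jordan block J_3(0): exp(t · J_3(0)) = e^(0t)·(I + t·N + (t^2/2)·N^2), where N is the 3×3 nilpotent shift.

After assembling e^{tJ} and conjugating by P, we get:

e^{tA} =
  [3*t^2/2 + 1, t^2 - t, t^2/2 - t]
  [-9*t^2/2 + 3*t, -3*t^2 + 5*t + 1, -3*t^2/2 + 4*t]
  [9*t^2/2 - 6*t, 3*t^2 - 7*t, 3*t^2/2 - 5*t + 1]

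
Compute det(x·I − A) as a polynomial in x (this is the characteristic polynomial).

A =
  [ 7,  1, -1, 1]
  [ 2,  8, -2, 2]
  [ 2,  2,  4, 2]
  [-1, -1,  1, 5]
x^4 - 24*x^3 + 216*x^2 - 864*x + 1296

Expanding det(x·I − A) (e.g. by cofactor expansion or by noting that A is similar to its Jordan form J, which has the same characteristic polynomial as A) gives
  χ_A(x) = x^4 - 24*x^3 + 216*x^2 - 864*x + 1296
which factors as (x - 6)^4. The eigenvalues (with algebraic multiplicities) are λ = 6 with multiplicity 4.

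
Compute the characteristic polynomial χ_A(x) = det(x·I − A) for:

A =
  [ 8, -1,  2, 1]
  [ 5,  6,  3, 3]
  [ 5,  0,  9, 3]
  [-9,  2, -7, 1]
x^4 - 24*x^3 + 216*x^2 - 864*x + 1296

Expanding det(x·I − A) (e.g. by cofactor expansion or by noting that A is similar to its Jordan form J, which has the same characteristic polynomial as A) gives
  χ_A(x) = x^4 - 24*x^3 + 216*x^2 - 864*x + 1296
which factors as (x - 6)^4. The eigenvalues (with algebraic multiplicities) are λ = 6 with multiplicity 4.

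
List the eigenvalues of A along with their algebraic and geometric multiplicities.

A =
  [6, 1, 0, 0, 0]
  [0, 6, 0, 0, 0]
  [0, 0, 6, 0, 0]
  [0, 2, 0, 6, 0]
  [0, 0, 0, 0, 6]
λ = 6: alg = 5, geom = 4

Step 1 — factor the characteristic polynomial to read off the algebraic multiplicities:
  χ_A(x) = (x - 6)^5

Step 2 — compute geometric multiplicities via the rank-nullity identity g(λ) = n − rank(A − λI):
  rank(A − (6)·I) = 1, so dim ker(A − (6)·I) = n − 1 = 4

Summary:
  λ = 6: algebraic multiplicity = 5, geometric multiplicity = 4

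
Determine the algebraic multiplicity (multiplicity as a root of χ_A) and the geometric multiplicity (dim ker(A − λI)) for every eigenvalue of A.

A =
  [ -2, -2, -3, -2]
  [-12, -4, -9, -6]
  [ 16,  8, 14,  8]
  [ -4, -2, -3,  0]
λ = 2: alg = 4, geom = 3

Step 1 — factor the characteristic polynomial to read off the algebraic multiplicities:
  χ_A(x) = (x - 2)^4

Step 2 — compute geometric multiplicities via the rank-nullity identity g(λ) = n − rank(A − λI):
  rank(A − (2)·I) = 1, so dim ker(A − (2)·I) = n − 1 = 3

Summary:
  λ = 2: algebraic multiplicity = 4, geometric multiplicity = 3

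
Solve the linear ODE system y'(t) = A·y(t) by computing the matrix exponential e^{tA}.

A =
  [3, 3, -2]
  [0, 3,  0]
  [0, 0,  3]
e^{tA} =
  [exp(3*t), 3*t*exp(3*t), -2*t*exp(3*t)]
  [0, exp(3*t), 0]
  [0, 0, exp(3*t)]

Strategy: write A = P · J · P⁻¹ where J is a Jordan canonical form, so e^{tA} = P · e^{tJ} · P⁻¹, and e^{tJ} can be computed block-by-block.

A has Jordan form
J =
  [3, 1, 0]
  [0, 3, 0]
  [0, 0, 3]
(up to reordering of blocks).

Per-block formulas:
  For a 2×2 Jordan block J_2(3): exp(t · J_2(3)) = e^(3t)·(I + t·N), where N is the 2×2 nilpotent shift.
  For a 1×1 block at λ = 3: exp(t · [3]) = [e^(3t)].

After assembling e^{tJ} and conjugating by P, we get:

e^{tA} =
  [exp(3*t), 3*t*exp(3*t), -2*t*exp(3*t)]
  [0, exp(3*t), 0]
  [0, 0, exp(3*t)]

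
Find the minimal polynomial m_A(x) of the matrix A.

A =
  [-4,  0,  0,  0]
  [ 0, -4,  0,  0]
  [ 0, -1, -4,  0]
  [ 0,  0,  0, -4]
x^2 + 8*x + 16

The characteristic polynomial is χ_A(x) = (x + 4)^4, so the eigenvalues are known. The minimal polynomial is
  m_A(x) = Π_λ (x − λ)^{k_λ}
where k_λ is the size of the *largest* Jordan block for λ (equivalently, the smallest k with (A − λI)^k v = 0 for every generalised eigenvector v of λ).

  λ = -4: largest Jordan block has size 2, contributing (x + 4)^2

So m_A(x) = (x + 4)^2 = x^2 + 8*x + 16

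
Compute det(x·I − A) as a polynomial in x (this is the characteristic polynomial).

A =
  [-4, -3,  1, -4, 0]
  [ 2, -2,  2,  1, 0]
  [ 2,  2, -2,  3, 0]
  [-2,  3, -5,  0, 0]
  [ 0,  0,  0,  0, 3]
x^5 + 5*x^4 - 40*x^2 - 80*x - 48

Expanding det(x·I − A) (e.g. by cofactor expansion or by noting that A is similar to its Jordan form J, which has the same characteristic polynomial as A) gives
  χ_A(x) = x^5 + 5*x^4 - 40*x^2 - 80*x - 48
which factors as (x - 3)*(x + 2)^4. The eigenvalues (with algebraic multiplicities) are λ = -2 with multiplicity 4, λ = 3 with multiplicity 1.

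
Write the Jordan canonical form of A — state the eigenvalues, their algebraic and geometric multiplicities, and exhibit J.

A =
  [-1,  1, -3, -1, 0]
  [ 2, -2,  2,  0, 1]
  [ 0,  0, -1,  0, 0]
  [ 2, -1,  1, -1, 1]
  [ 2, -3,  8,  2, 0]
J_3(-1) ⊕ J_2(-1)

The characteristic polynomial is
  det(x·I − A) = x^5 + 5*x^4 + 10*x^3 + 10*x^2 + 5*x + 1 = (x + 1)^5

Eigenvalues and multiplicities (the geometric multiplicity of λ is n − rank(A − λI), which equals the number of Jordan blocks for λ):
  λ = -1: algebraic multiplicity = 5, geometric multiplicity = 2

Determining the block sizes for each eigenvalue:
  λ = -1: with am = 5 and gm = 2, the partition is not yet determined (e.g. several partitions of 5 into 2 parts exist). Let N = A − (-1)·I. Computing rank(N^1) = 3, rank(N^2) = 1, rank(N^3) = 0; the number of blocks of size ≥ j is rank(N^{j−1}) − rank(N^j), giving [2, 2, 1]. So we have 1 block(s) of size 3, 1 block(s) of size 2 → block sizes [3, 2]

Assembling the blocks gives a Jordan form
J =
  [-1,  1,  0,  0,  0]
  [ 0, -1,  1,  0,  0]
  [ 0,  0, -1,  0,  0]
  [ 0,  0,  0, -1,  1]
  [ 0,  0,  0,  0, -1]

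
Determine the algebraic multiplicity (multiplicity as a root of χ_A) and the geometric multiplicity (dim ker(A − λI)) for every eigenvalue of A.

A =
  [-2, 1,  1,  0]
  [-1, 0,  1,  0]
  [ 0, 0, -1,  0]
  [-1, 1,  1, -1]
λ = -1: alg = 4, geom = 3

Step 1 — factor the characteristic polynomial to read off the algebraic multiplicities:
  χ_A(x) = (x + 1)^4

Step 2 — compute geometric multiplicities via the rank-nullity identity g(λ) = n − rank(A − λI):
  rank(A − (-1)·I) = 1, so dim ker(A − (-1)·I) = n − 1 = 3

Summary:
  λ = -1: algebraic multiplicity = 4, geometric multiplicity = 3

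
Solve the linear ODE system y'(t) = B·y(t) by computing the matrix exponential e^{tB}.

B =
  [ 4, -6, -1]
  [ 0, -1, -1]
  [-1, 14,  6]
e^{tB} =
  [t^2*exp(3*t) + t*exp(3*t) + exp(3*t), 2*t^2*exp(3*t) - 6*t*exp(3*t), t^2*exp(3*t) - t*exp(3*t)]
  [t^2*exp(3*t)/2, t^2*exp(3*t) - 4*t*exp(3*t) + exp(3*t), t^2*exp(3*t)/2 - t*exp(3*t)]
  [-2*t^2*exp(3*t) - t*exp(3*t), -4*t^2*exp(3*t) + 14*t*exp(3*t), -2*t^2*exp(3*t) + 3*t*exp(3*t) + exp(3*t)]

Strategy: write B = P · J · P⁻¹ where J is a Jordan canonical form, so e^{tB} = P · e^{tJ} · P⁻¹, and e^{tJ} can be computed block-by-block.

B has Jordan form
J =
  [3, 1, 0]
  [0, 3, 1]
  [0, 0, 3]
(up to reordering of blocks).

Per-block formulas:
  For a 3×3 Jordan block J_3(3): exp(t · J_3(3)) = e^(3t)·(I + t·N + (t^2/2)·N^2), where N is the 3×3 nilpotent shift.

After assembling e^{tJ} and conjugating by P, we get:

e^{tB} =
  [t^2*exp(3*t) + t*exp(3*t) + exp(3*t), 2*t^2*exp(3*t) - 6*t*exp(3*t), t^2*exp(3*t) - t*exp(3*t)]
  [t^2*exp(3*t)/2, t^2*exp(3*t) - 4*t*exp(3*t) + exp(3*t), t^2*exp(3*t)/2 - t*exp(3*t)]
  [-2*t^2*exp(3*t) - t*exp(3*t), -4*t^2*exp(3*t) + 14*t*exp(3*t), -2*t^2*exp(3*t) + 3*t*exp(3*t) + exp(3*t)]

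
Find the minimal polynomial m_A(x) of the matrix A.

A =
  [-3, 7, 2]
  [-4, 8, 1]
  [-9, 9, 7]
x^3 - 12*x^2 + 48*x - 64

The characteristic polynomial is χ_A(x) = (x - 4)^3, so the eigenvalues are known. The minimal polynomial is
  m_A(x) = Π_λ (x − λ)^{k_λ}
where k_λ is the size of the *largest* Jordan block for λ (equivalently, the smallest k with (A − λI)^k v = 0 for every generalised eigenvector v of λ).

  λ = 4: largest Jordan block has size 3, contributing (x − 4)^3

So m_A(x) = (x - 4)^3 = x^3 - 12*x^2 + 48*x - 64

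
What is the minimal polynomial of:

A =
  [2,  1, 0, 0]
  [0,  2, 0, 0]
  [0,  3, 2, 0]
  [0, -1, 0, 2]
x^2 - 4*x + 4

The characteristic polynomial is χ_A(x) = (x - 2)^4, so the eigenvalues are known. The minimal polynomial is
  m_A(x) = Π_λ (x − λ)^{k_λ}
where k_λ is the size of the *largest* Jordan block for λ (equivalently, the smallest k with (A − λI)^k v = 0 for every generalised eigenvector v of λ).

  λ = 2: largest Jordan block has size 2, contributing (x − 2)^2

So m_A(x) = (x - 2)^2 = x^2 - 4*x + 4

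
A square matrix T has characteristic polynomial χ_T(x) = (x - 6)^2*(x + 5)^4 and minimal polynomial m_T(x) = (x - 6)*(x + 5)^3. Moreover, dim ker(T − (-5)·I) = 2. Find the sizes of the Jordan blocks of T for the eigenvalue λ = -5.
Block sizes for λ = -5: [3, 1]

Step 1 — from the characteristic polynomial, algebraic multiplicity of λ = -5 is 4. From dim ker(T − (-5)·I) = 2, there are exactly 2 Jordan blocks for λ = -5.
Step 2 — from the minimal polynomial, the factor (x + 5)^3 tells us the largest block for λ = -5 has size 3.
Step 3 — with total size 4, 2 blocks, and largest block 3, the block sizes (in nonincreasing order) are [3, 1].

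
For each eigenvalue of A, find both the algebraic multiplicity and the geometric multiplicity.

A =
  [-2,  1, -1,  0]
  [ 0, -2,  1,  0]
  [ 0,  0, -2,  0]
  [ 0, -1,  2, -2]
λ = -2: alg = 4, geom = 2

Step 1 — factor the characteristic polynomial to read off the algebraic multiplicities:
  χ_A(x) = (x + 2)^4

Step 2 — compute geometric multiplicities via the rank-nullity identity g(λ) = n − rank(A − λI):
  rank(A − (-2)·I) = 2, so dim ker(A − (-2)·I) = n − 2 = 2

Summary:
  λ = -2: algebraic multiplicity = 4, geometric multiplicity = 2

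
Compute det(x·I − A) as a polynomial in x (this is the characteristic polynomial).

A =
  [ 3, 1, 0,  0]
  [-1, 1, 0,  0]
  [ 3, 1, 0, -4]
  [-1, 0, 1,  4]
x^4 - 8*x^3 + 24*x^2 - 32*x + 16

Expanding det(x·I − A) (e.g. by cofactor expansion or by noting that A is similar to its Jordan form J, which has the same characteristic polynomial as A) gives
  χ_A(x) = x^4 - 8*x^3 + 24*x^2 - 32*x + 16
which factors as (x - 2)^4. The eigenvalues (with algebraic multiplicities) are λ = 2 with multiplicity 4.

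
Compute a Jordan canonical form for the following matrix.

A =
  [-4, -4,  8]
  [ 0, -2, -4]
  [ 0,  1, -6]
J_2(-4) ⊕ J_1(-4)

The characteristic polynomial is
  det(x·I − A) = x^3 + 12*x^2 + 48*x + 64 = (x + 4)^3

Eigenvalues and multiplicities (the geometric multiplicity of λ is n − rank(A − λI), which equals the number of Jordan blocks for λ):
  λ = -4: algebraic multiplicity = 3, geometric multiplicity = 2

Determining the block sizes for each eigenvalue:
  λ = -4: 2 blocks summing to 3 forces exactly one block of size 2 and the rest size 1 → block sizes [2, 1]

Assembling the blocks gives a Jordan form
J =
  [-4,  1,  0]
  [ 0, -4,  0]
  [ 0,  0, -4]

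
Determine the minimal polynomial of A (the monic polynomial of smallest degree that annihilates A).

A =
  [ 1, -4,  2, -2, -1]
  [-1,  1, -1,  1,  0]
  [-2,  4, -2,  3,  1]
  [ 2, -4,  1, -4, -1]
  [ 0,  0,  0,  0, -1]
x^3 + 3*x^2 + 3*x + 1

The characteristic polynomial is χ_A(x) = (x + 1)^5, so the eigenvalues are known. The minimal polynomial is
  m_A(x) = Π_λ (x − λ)^{k_λ}
where k_λ is the size of the *largest* Jordan block for λ (equivalently, the smallest k with (A − λI)^k v = 0 for every generalised eigenvector v of λ).

  λ = -1: largest Jordan block has size 3, contributing (x + 1)^3

So m_A(x) = (x + 1)^3 = x^3 + 3*x^2 + 3*x + 1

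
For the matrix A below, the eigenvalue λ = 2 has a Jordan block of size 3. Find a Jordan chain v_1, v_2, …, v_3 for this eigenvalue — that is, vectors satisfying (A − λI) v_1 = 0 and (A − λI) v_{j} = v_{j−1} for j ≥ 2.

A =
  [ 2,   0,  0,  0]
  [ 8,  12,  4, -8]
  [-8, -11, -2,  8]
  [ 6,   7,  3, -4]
A Jordan chain for λ = 2 of length 3:
v_1 = (0, 0, -8, -4)ᵀ
v_2 = (0, 8, -8, 6)ᵀ
v_3 = (1, 0, 0, 0)ᵀ

Let N = A − (2)·I. We want v_3 with N^3 v_3 = 0 but N^2 v_3 ≠ 0; then v_{j-1} := N · v_j for j = 3, …, 2.

Pick v_3 = (1, 0, 0, 0)ᵀ.
Then v_2 = N · v_3 = (0, 8, -8, 6)ᵀ.
Then v_1 = N · v_2 = (0, 0, -8, -4)ᵀ.

Sanity check: (A − (2)·I) v_1 = (0, 0, 0, 0)ᵀ = 0. ✓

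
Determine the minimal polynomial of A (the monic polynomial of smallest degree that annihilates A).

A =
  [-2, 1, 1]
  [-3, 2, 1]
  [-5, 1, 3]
x^3 - 3*x^2 + 3*x - 1

The characteristic polynomial is χ_A(x) = (x - 1)^3, so the eigenvalues are known. The minimal polynomial is
  m_A(x) = Π_λ (x − λ)^{k_λ}
where k_λ is the size of the *largest* Jordan block for λ (equivalently, the smallest k with (A − λI)^k v = 0 for every generalised eigenvector v of λ).

  λ = 1: largest Jordan block has size 3, contributing (x − 1)^3

So m_A(x) = (x - 1)^3 = x^3 - 3*x^2 + 3*x - 1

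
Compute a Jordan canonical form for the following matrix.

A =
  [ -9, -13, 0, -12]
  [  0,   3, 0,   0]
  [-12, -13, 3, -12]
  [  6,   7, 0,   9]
J_1(-3) ⊕ J_2(3) ⊕ J_1(3)

The characteristic polynomial is
  det(x·I − A) = x^4 - 6*x^3 + 54*x - 81 = (x - 3)^3*(x + 3)

Eigenvalues and multiplicities (the geometric multiplicity of λ is n − rank(A − λI), which equals the number of Jordan blocks for λ):
  λ = -3: algebraic multiplicity = 1, geometric multiplicity = 1
  λ = 3: algebraic multiplicity = 3, geometric multiplicity = 2

Determining the block sizes for each eigenvalue:
  λ = -3: one block (gm = 1), so the single block has size am = 1 → block sizes [1]
  λ = 3: 2 blocks summing to 3 forces exactly one block of size 2 and the rest size 1 → block sizes [2, 1]

Assembling the blocks gives a Jordan form
J =
  [-3, 0, 0, 0]
  [ 0, 3, 1, 0]
  [ 0, 0, 3, 0]
  [ 0, 0, 0, 3]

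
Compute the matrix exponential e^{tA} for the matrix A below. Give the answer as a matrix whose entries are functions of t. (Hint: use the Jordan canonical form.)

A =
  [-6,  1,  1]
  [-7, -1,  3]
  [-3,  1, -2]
e^{tA} =
  [-t^2*exp(-3*t)/2 - 3*t*exp(-3*t) + exp(-3*t), t*exp(-3*t), t^2*exp(-3*t)/2 + t*exp(-3*t)]
  [-t^2*exp(-3*t) - 7*t*exp(-3*t), 2*t*exp(-3*t) + exp(-3*t), t^2*exp(-3*t) + 3*t*exp(-3*t)]
  [-t^2*exp(-3*t)/2 - 3*t*exp(-3*t), t*exp(-3*t), t^2*exp(-3*t)/2 + t*exp(-3*t) + exp(-3*t)]

Strategy: write A = P · J · P⁻¹ where J is a Jordan canonical form, so e^{tA} = P · e^{tJ} · P⁻¹, and e^{tJ} can be computed block-by-block.

A has Jordan form
J =
  [-3,  1,  0]
  [ 0, -3,  1]
  [ 0,  0, -3]
(up to reordering of blocks).

Per-block formulas:
  For a 3×3 Jordan block J_3(-3): exp(t · J_3(-3)) = e^(-3t)·(I + t·N + (t^2/2)·N^2), where N is the 3×3 nilpotent shift.

After assembling e^{tJ} and conjugating by P, we get:

e^{tA} =
  [-t^2*exp(-3*t)/2 - 3*t*exp(-3*t) + exp(-3*t), t*exp(-3*t), t^2*exp(-3*t)/2 + t*exp(-3*t)]
  [-t^2*exp(-3*t) - 7*t*exp(-3*t), 2*t*exp(-3*t) + exp(-3*t), t^2*exp(-3*t) + 3*t*exp(-3*t)]
  [-t^2*exp(-3*t)/2 - 3*t*exp(-3*t), t*exp(-3*t), t^2*exp(-3*t)/2 + t*exp(-3*t) + exp(-3*t)]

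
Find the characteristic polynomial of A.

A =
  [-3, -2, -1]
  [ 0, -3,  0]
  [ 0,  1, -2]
x^3 + 8*x^2 + 21*x + 18

Expanding det(x·I − A) (e.g. by cofactor expansion or by noting that A is similar to its Jordan form J, which has the same characteristic polynomial as A) gives
  χ_A(x) = x^3 + 8*x^2 + 21*x + 18
which factors as (x + 2)*(x + 3)^2. The eigenvalues (with algebraic multiplicities) are λ = -3 with multiplicity 2, λ = -2 with multiplicity 1.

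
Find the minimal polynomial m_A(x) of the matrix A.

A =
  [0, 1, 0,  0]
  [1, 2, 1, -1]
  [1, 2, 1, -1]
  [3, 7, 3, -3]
x^3

The characteristic polynomial is χ_A(x) = x^4, so the eigenvalues are known. The minimal polynomial is
  m_A(x) = Π_λ (x − λ)^{k_λ}
where k_λ is the size of the *largest* Jordan block for λ (equivalently, the smallest k with (A − λI)^k v = 0 for every generalised eigenvector v of λ).

  λ = 0: largest Jordan block has size 3, contributing (x − 0)^3

So m_A(x) = x^3 = x^3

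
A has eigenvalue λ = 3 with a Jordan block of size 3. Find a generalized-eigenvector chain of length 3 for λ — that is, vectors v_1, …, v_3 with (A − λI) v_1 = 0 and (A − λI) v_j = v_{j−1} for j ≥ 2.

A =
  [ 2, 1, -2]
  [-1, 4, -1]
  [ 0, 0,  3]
A Jordan chain for λ = 3 of length 3:
v_1 = (1, 1, 0)ᵀ
v_2 = (-2, -1, 0)ᵀ
v_3 = (0, 0, 1)ᵀ

Let N = A − (3)·I. We want v_3 with N^3 v_3 = 0 but N^2 v_3 ≠ 0; then v_{j-1} := N · v_j for j = 3, …, 2.

Pick v_3 = (0, 0, 1)ᵀ.
Then v_2 = N · v_3 = (-2, -1, 0)ᵀ.
Then v_1 = N · v_2 = (1, 1, 0)ᵀ.

Sanity check: (A − (3)·I) v_1 = (0, 0, 0)ᵀ = 0. ✓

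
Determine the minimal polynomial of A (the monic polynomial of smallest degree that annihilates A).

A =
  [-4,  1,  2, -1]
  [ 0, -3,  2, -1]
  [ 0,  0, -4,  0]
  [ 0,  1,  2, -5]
x^2 + 8*x + 16

The characteristic polynomial is χ_A(x) = (x + 4)^4, so the eigenvalues are known. The minimal polynomial is
  m_A(x) = Π_λ (x − λ)^{k_λ}
where k_λ is the size of the *largest* Jordan block for λ (equivalently, the smallest k with (A − λI)^k v = 0 for every generalised eigenvector v of λ).

  λ = -4: largest Jordan block has size 2, contributing (x + 4)^2

So m_A(x) = (x + 4)^2 = x^2 + 8*x + 16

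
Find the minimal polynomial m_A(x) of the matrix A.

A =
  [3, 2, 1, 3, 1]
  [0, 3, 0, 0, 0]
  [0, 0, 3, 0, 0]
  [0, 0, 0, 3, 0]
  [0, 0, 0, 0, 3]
x^2 - 6*x + 9

The characteristic polynomial is χ_A(x) = (x - 3)^5, so the eigenvalues are known. The minimal polynomial is
  m_A(x) = Π_λ (x − λ)^{k_λ}
where k_λ is the size of the *largest* Jordan block for λ (equivalently, the smallest k with (A − λI)^k v = 0 for every generalised eigenvector v of λ).

  λ = 3: largest Jordan block has size 2, contributing (x − 3)^2

So m_A(x) = (x - 3)^2 = x^2 - 6*x + 9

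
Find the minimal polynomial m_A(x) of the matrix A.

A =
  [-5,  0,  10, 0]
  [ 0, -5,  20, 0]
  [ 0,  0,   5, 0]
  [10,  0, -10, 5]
x^2 - 25

The characteristic polynomial is χ_A(x) = (x - 5)^2*(x + 5)^2, so the eigenvalues are known. The minimal polynomial is
  m_A(x) = Π_λ (x − λ)^{k_λ}
where k_λ is the size of the *largest* Jordan block for λ (equivalently, the smallest k with (A − λI)^k v = 0 for every generalised eigenvector v of λ).

  λ = -5: largest Jordan block has size 1, contributing (x + 5)
  λ = 5: largest Jordan block has size 1, contributing (x − 5)

So m_A(x) = (x - 5)*(x + 5) = x^2 - 25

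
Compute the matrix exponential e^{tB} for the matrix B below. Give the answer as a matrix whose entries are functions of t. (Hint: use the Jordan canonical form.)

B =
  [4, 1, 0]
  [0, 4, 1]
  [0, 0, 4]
e^{tB} =
  [exp(4*t), t*exp(4*t), t^2*exp(4*t)/2]
  [0, exp(4*t), t*exp(4*t)]
  [0, 0, exp(4*t)]

Strategy: write B = P · J · P⁻¹ where J is a Jordan canonical form, so e^{tB} = P · e^{tJ} · P⁻¹, and e^{tJ} can be computed block-by-block.

B has Jordan form
J =
  [4, 1, 0]
  [0, 4, 1]
  [0, 0, 4]
(up to reordering of blocks).

Per-block formulas:
  For a 3×3 Jordan block J_3(4): exp(t · J_3(4)) = e^(4t)·(I + t·N + (t^2/2)·N^2), where N is the 3×3 nilpotent shift.

After assembling e^{tJ} and conjugating by P, we get:

e^{tB} =
  [exp(4*t), t*exp(4*t), t^2*exp(4*t)/2]
  [0, exp(4*t), t*exp(4*t)]
  [0, 0, exp(4*t)]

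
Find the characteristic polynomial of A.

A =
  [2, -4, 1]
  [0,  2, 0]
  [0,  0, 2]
x^3 - 6*x^2 + 12*x - 8

Expanding det(x·I − A) (e.g. by cofactor expansion or by noting that A is similar to its Jordan form J, which has the same characteristic polynomial as A) gives
  χ_A(x) = x^3 - 6*x^2 + 12*x - 8
which factors as (x - 2)^3. The eigenvalues (with algebraic multiplicities) are λ = 2 with multiplicity 3.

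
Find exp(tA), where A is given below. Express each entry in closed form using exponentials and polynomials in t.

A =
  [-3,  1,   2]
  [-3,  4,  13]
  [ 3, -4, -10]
e^{tA} =
  [3*t^2*exp(-3*t)/2 + exp(-3*t), -t^2*exp(-3*t)/2 + t*exp(-3*t), -t^2*exp(-3*t)/2 + 2*t*exp(-3*t)]
  [9*t^2*exp(-3*t) - 3*t*exp(-3*t), -3*t^2*exp(-3*t) + 7*t*exp(-3*t) + exp(-3*t), -3*t^2*exp(-3*t) + 13*t*exp(-3*t)]
  [-9*t^2*exp(-3*t)/2 + 3*t*exp(-3*t), 3*t^2*exp(-3*t)/2 - 4*t*exp(-3*t), 3*t^2*exp(-3*t)/2 - 7*t*exp(-3*t) + exp(-3*t)]

Strategy: write A = P · J · P⁻¹ where J is a Jordan canonical form, so e^{tA} = P · e^{tJ} · P⁻¹, and e^{tJ} can be computed block-by-block.

A has Jordan form
J =
  [-3,  1,  0]
  [ 0, -3,  1]
  [ 0,  0, -3]
(up to reordering of blocks).

Per-block formulas:
  For a 3×3 Jordan block J_3(-3): exp(t · J_3(-3)) = e^(-3t)·(I + t·N + (t^2/2)·N^2), where N is the 3×3 nilpotent shift.

After assembling e^{tJ} and conjugating by P, we get:

e^{tA} =
  [3*t^2*exp(-3*t)/2 + exp(-3*t), -t^2*exp(-3*t)/2 + t*exp(-3*t), -t^2*exp(-3*t)/2 + 2*t*exp(-3*t)]
  [9*t^2*exp(-3*t) - 3*t*exp(-3*t), -3*t^2*exp(-3*t) + 7*t*exp(-3*t) + exp(-3*t), -3*t^2*exp(-3*t) + 13*t*exp(-3*t)]
  [-9*t^2*exp(-3*t)/2 + 3*t*exp(-3*t), 3*t^2*exp(-3*t)/2 - 4*t*exp(-3*t), 3*t^2*exp(-3*t)/2 - 7*t*exp(-3*t) + exp(-3*t)]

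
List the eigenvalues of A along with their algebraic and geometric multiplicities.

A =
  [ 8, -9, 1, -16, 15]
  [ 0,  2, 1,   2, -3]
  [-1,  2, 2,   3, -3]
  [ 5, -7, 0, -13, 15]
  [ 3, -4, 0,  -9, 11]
λ = 2: alg = 5, geom = 2

Step 1 — factor the characteristic polynomial to read off the algebraic multiplicities:
  χ_A(x) = (x - 2)^5

Step 2 — compute geometric multiplicities via the rank-nullity identity g(λ) = n − rank(A − λI):
  rank(A − (2)·I) = 3, so dim ker(A − (2)·I) = n − 3 = 2

Summary:
  λ = 2: algebraic multiplicity = 5, geometric multiplicity = 2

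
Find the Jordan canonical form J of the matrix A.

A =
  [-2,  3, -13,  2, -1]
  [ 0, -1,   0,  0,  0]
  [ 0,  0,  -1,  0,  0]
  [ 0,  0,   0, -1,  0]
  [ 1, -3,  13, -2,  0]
J_2(-1) ⊕ J_1(-1) ⊕ J_1(-1) ⊕ J_1(-1)

The characteristic polynomial is
  det(x·I − A) = x^5 + 5*x^4 + 10*x^3 + 10*x^2 + 5*x + 1 = (x + 1)^5

Eigenvalues and multiplicities (the geometric multiplicity of λ is n − rank(A − λI), which equals the number of Jordan blocks for λ):
  λ = -1: algebraic multiplicity = 5, geometric multiplicity = 4

Determining the block sizes for each eigenvalue:
  λ = -1: 4 blocks summing to 5 forces exactly one block of size 2 and the rest size 1 → block sizes [2, 1, 1, 1]

Assembling the blocks gives a Jordan form
J =
  [-1,  1,  0,  0,  0]
  [ 0, -1,  0,  0,  0]
  [ 0,  0, -1,  0,  0]
  [ 0,  0,  0, -1,  0]
  [ 0,  0,  0,  0, -1]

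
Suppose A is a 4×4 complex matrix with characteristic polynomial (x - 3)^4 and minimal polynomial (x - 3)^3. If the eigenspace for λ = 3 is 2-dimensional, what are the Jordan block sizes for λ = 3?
Block sizes for λ = 3: [3, 1]

Step 1 — from the characteristic polynomial, algebraic multiplicity of λ = 3 is 4. From dim ker(A − (3)·I) = 2, there are exactly 2 Jordan blocks for λ = 3.
Step 2 — from the minimal polynomial, the factor (x − 3)^3 tells us the largest block for λ = 3 has size 3.
Step 3 — with total size 4, 2 blocks, and largest block 3, the block sizes (in nonincreasing order) are [3, 1].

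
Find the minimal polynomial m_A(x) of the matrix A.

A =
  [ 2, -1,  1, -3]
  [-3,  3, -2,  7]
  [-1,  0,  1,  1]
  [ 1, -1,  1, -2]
x^2 - 2*x + 1

The characteristic polynomial is χ_A(x) = (x - 1)^4, so the eigenvalues are known. The minimal polynomial is
  m_A(x) = Π_λ (x − λ)^{k_λ}
where k_λ is the size of the *largest* Jordan block for λ (equivalently, the smallest k with (A − λI)^k v = 0 for every generalised eigenvector v of λ).

  λ = 1: largest Jordan block has size 2, contributing (x − 1)^2

So m_A(x) = (x - 1)^2 = x^2 - 2*x + 1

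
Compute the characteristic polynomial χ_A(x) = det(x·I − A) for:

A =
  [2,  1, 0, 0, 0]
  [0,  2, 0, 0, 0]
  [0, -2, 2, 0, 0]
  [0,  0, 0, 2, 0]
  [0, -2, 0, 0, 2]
x^5 - 10*x^4 + 40*x^3 - 80*x^2 + 80*x - 32

Expanding det(x·I − A) (e.g. by cofactor expansion or by noting that A is similar to its Jordan form J, which has the same characteristic polynomial as A) gives
  χ_A(x) = x^5 - 10*x^4 + 40*x^3 - 80*x^2 + 80*x - 32
which factors as (x - 2)^5. The eigenvalues (with algebraic multiplicities) are λ = 2 with multiplicity 5.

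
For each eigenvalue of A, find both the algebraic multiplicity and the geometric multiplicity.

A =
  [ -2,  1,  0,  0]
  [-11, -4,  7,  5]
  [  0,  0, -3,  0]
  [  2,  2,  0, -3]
λ = -3: alg = 4, geom = 2

Step 1 — factor the characteristic polynomial to read off the algebraic multiplicities:
  χ_A(x) = (x + 3)^4

Step 2 — compute geometric multiplicities via the rank-nullity identity g(λ) = n − rank(A − λI):
  rank(A − (-3)·I) = 2, so dim ker(A − (-3)·I) = n − 2 = 2

Summary:
  λ = -3: algebraic multiplicity = 4, geometric multiplicity = 2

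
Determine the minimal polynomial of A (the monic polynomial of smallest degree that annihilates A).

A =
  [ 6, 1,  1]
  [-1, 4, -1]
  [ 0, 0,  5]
x^2 - 10*x + 25

The characteristic polynomial is χ_A(x) = (x - 5)^3, so the eigenvalues are known. The minimal polynomial is
  m_A(x) = Π_λ (x − λ)^{k_λ}
where k_λ is the size of the *largest* Jordan block for λ (equivalently, the smallest k with (A − λI)^k v = 0 for every generalised eigenvector v of λ).

  λ = 5: largest Jordan block has size 2, contributing (x − 5)^2

So m_A(x) = (x - 5)^2 = x^2 - 10*x + 25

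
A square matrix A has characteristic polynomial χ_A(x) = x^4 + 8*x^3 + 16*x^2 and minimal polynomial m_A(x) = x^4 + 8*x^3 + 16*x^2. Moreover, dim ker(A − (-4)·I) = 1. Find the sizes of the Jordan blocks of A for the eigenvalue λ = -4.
Block sizes for λ = -4: [2]

Step 1 — from the characteristic polynomial, algebraic multiplicity of λ = -4 is 2. From dim ker(A − (-4)·I) = 1, there are exactly 1 Jordan blocks for λ = -4.
Step 2 — from the minimal polynomial, the factor (x + 4)^2 tells us the largest block for λ = -4 has size 2.
Step 3 — with total size 2, 1 blocks, and largest block 2, the block sizes (in nonincreasing order) are [2].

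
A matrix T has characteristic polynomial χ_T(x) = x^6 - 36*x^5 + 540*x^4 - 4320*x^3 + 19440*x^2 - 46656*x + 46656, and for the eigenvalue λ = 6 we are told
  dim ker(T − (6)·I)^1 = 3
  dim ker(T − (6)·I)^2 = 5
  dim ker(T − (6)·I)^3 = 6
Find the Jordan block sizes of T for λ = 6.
Block sizes for λ = 6: [3, 2, 1]

From the dimensions of kernels of powers, the number of Jordan blocks of size at least j is d_j − d_{j−1} where d_j = dim ker(N^j) (with d_0 = 0). Computing the differences gives [3, 2, 1].
The number of blocks of size exactly k is (#blocks of size ≥ k) − (#blocks of size ≥ k + 1), so the partition is: 1 block(s) of size 1, 1 block(s) of size 2, 1 block(s) of size 3.
In nonincreasing order the block sizes are [3, 2, 1].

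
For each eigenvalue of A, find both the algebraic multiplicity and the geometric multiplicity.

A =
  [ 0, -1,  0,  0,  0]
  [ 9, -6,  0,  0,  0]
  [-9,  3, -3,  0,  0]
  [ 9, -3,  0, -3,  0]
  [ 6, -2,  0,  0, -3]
λ = -3: alg = 5, geom = 4

Step 1 — factor the characteristic polynomial to read off the algebraic multiplicities:
  χ_A(x) = (x + 3)^5

Step 2 — compute geometric multiplicities via the rank-nullity identity g(λ) = n − rank(A − λI):
  rank(A − (-3)·I) = 1, so dim ker(A − (-3)·I) = n − 1 = 4

Summary:
  λ = -3: algebraic multiplicity = 5, geometric multiplicity = 4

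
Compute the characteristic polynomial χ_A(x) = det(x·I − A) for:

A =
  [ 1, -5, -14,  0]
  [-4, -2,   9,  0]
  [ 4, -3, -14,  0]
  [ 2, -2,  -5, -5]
x^4 + 20*x^3 + 150*x^2 + 500*x + 625

Expanding det(x·I − A) (e.g. by cofactor expansion or by noting that A is similar to its Jordan form J, which has the same characteristic polynomial as A) gives
  χ_A(x) = x^4 + 20*x^3 + 150*x^2 + 500*x + 625
which factors as (x + 5)^4. The eigenvalues (with algebraic multiplicities) are λ = -5 with multiplicity 4.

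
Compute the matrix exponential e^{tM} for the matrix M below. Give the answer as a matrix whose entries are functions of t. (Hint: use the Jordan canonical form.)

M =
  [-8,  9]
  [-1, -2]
e^{tM} =
  [-3*t*exp(-5*t) + exp(-5*t), 9*t*exp(-5*t)]
  [-t*exp(-5*t), 3*t*exp(-5*t) + exp(-5*t)]

Strategy: write M = P · J · P⁻¹ where J is a Jordan canonical form, so e^{tM} = P · e^{tJ} · P⁻¹, and e^{tJ} can be computed block-by-block.

M has Jordan form
J =
  [-5,  1]
  [ 0, -5]
(up to reordering of blocks).

Per-block formulas:
  For a 2×2 Jordan block J_2(-5): exp(t · J_2(-5)) = e^(-5t)·(I + t·N), where N is the 2×2 nilpotent shift.

After assembling e^{tJ} and conjugating by P, we get:

e^{tM} =
  [-3*t*exp(-5*t) + exp(-5*t), 9*t*exp(-5*t)]
  [-t*exp(-5*t), 3*t*exp(-5*t) + exp(-5*t)]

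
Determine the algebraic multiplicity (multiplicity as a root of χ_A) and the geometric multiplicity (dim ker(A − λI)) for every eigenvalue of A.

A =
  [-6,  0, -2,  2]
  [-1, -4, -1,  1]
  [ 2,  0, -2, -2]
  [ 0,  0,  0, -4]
λ = -4: alg = 4, geom = 3

Step 1 — factor the characteristic polynomial to read off the algebraic multiplicities:
  χ_A(x) = (x + 4)^4

Step 2 — compute geometric multiplicities via the rank-nullity identity g(λ) = n − rank(A − λI):
  rank(A − (-4)·I) = 1, so dim ker(A − (-4)·I) = n − 1 = 3

Summary:
  λ = -4: algebraic multiplicity = 4, geometric multiplicity = 3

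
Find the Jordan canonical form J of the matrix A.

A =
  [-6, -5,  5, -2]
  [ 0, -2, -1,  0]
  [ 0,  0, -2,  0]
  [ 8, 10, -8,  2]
J_3(-2) ⊕ J_1(-2)

The characteristic polynomial is
  det(x·I − A) = x^4 + 8*x^3 + 24*x^2 + 32*x + 16 = (x + 2)^4

Eigenvalues and multiplicities (the geometric multiplicity of λ is n − rank(A − λI), which equals the number of Jordan blocks for λ):
  λ = -2: algebraic multiplicity = 4, geometric multiplicity = 2

Determining the block sizes for each eigenvalue:
  λ = -2: with am = 4 and gm = 2, the partition is not yet determined (e.g. several partitions of 4 into 2 parts exist). Let N = A − (-2)·I. Computing rank(N^1) = 2, rank(N^2) = 1, rank(N^3) = 0; the number of blocks of size ≥ j is rank(N^{j−1}) − rank(N^j), giving [2, 1, 1]. So we have 1 block(s) of size 3, 1 block(s) of size 1 → block sizes [3, 1]

Assembling the blocks gives a Jordan form
J =
  [-2,  1,  0,  0]
  [ 0, -2,  1,  0]
  [ 0,  0, -2,  0]
  [ 0,  0,  0, -2]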